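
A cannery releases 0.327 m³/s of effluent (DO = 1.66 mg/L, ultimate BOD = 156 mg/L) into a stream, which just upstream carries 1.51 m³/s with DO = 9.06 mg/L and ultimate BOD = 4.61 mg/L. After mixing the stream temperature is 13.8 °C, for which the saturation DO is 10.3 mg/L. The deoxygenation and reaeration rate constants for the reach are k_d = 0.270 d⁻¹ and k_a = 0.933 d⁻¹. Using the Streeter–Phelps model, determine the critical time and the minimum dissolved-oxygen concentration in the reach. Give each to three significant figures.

Mixed DO = (1.51×9.06 + 0.327×1.66)/(1.51+0.327) = 14.22/1.837 = 7.743 mg/L.
Mixed L₀ = (1.51×4.61 + 0.327×156)/(1.837) = 57.97/1.837 = 31.56 mg/L.
Initial deficit D₀ = C_s − DO₀ = 10.3 − 7.743 = 2.557 mg/L.
t_c = (1/0.6630) ln[(0.933/0.270)(1 − 2.557×0.6630/(0.270×31.56))] = 1.508 × ln(2.768) = 1.536 d.
D_c = (0.270/0.933) × 31.56 × e^(−0.270×1.536) = 0.2894 × 31.56 × 0.6606 = 6.033 mg/L.
Minimum DO = 10.3 − 6.033 = 4.267 mg/L.

t_c ≈ 1.54 d; minimum DO ≈ 4.27 mg/L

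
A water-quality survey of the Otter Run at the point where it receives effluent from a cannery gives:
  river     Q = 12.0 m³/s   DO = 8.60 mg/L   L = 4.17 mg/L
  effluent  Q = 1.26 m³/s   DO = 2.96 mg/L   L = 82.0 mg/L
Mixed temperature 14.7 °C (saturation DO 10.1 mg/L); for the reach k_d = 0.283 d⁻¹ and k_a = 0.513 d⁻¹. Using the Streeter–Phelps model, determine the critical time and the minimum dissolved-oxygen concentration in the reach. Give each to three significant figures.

Mixed DO = (12.0×8.60 + 1.26×2.96)/(12.0+1.26) = 106.9/13.26 = 8.064 mg/L.
Mixed L₀ = (12.0×4.17 + 1.26×82.0)/(13.26) = 153.4/13.26 = 11.57 mg/L.
Initial deficit D₀ = C_s − DO₀ = 10.1 − 8.064 = 2.036 mg/L.
t_c = (1/0.2300) ln[(0.513/0.283)(1 − 2.036×0.2300/(0.283×11.57))] = 4.348 × ln(1.553) = 1.915 d.
D_c = (0.283/0.513) × 11.57 × e^(−0.283×1.915) = 0.5517 × 11.57 × 0.5816 = 3.711 mg/L.
Minimum DO = 10.1 − 3.711 = 6.389 mg/L.

t_c ≈ 1.91 d; minimum DO ≈ 6.39 mg/L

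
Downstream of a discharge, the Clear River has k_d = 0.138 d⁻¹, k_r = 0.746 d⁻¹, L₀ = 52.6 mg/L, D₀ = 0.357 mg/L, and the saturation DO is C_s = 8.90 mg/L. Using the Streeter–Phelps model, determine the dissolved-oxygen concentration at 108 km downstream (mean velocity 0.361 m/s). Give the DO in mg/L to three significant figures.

DO ≈ 2.37 mg/L

Travel time t = x/v = 108 km / (0.361 m/s) = 108000 m / 0.361 m/s = 299200 s = 3.463 d.
k_d L₀/(k_r−k_d) = 0.138×52.6/(0.746−0.138) = 7.259/0.6080 = 11.94 mg/L.
e^(−k_d t) = e^(−0.138×3.463) = 0.6201; e^(−k_r t) = e^(−0.746×3.463) = 0.07554.
D = 11.94 × (0.6201 − 0.07554) + 0.357 × 0.07554 = 6.502 + 0.02697 = 6.529 mg/L.
DO = C_s − D = 8.90 − 6.529 = 2.371 mg/L.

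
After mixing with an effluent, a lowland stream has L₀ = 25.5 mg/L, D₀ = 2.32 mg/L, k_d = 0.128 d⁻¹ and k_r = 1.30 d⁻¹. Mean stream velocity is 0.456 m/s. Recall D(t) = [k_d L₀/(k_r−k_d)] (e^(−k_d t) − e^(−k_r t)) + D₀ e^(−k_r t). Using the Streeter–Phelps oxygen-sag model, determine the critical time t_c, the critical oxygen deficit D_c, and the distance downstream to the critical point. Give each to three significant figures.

With k_r/k_d = 10.16 and 1 − D₀(k_r−k_d)/(k_d L₀) = 0.1670,
t_c = ln(10.16 × 0.1670) / (1.30 − 0.128) = ln(1.696) / 1.172 = 0.5281/1.172 = 0.4506 d.
L(t_c) = L₀ e^(−k_d t_c) = 25.5 × 0.9440 = 24.07 mg/L, and at the critical point k_r D_c = k_d L, so D_c = (0.128/1.30) × 24.07 = 2.370 mg/L.
x_c = v t_c = 0.456 m/s × 0.4506 d × 86400 s/d = 17750 m ≈ 17.8 km.

t_c ≈ 0.451 d; D_c ≈ 2.37 mg/L; x_c ≈ 17.8 km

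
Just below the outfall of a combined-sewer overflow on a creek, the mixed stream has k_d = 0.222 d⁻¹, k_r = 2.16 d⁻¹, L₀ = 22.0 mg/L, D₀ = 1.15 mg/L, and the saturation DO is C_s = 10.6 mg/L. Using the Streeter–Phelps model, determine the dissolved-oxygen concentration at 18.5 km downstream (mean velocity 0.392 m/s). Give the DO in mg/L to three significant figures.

Travel time t = x/v = 18.5 km / (0.392 m/s) = 18500 m / 0.392 m/s = 47190 s = 0.5462 d.
k_d L₀/(k_r−k_d) = 0.222×22.0/(2.16−0.222) = 4.884/1.938 = 2.520 mg/L.
e^(−k_d t) = e^(−0.222×0.5462) = 0.8858; e^(−k_r t) = e^(−2.16×0.5462) = 0.3073.
D = 2.520 × (0.8858 − 0.3073) + 1.15 × 0.3073 = 1.458 + 0.3534 = 1.811 mg/L.
DO = C_s − D = 10.6 − 1.811 = 8.789 mg/L.

DO ≈ 8.79 mg/L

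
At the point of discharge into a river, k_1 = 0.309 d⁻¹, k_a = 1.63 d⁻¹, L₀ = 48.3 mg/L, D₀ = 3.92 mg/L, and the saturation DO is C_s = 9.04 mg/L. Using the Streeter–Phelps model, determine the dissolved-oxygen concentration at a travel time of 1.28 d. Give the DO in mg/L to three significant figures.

k_1 L₀/(k_a−k_1) = 0.309×48.3/(1.63−0.309) = 14.92/1.321 = 11.30 mg/L.
e^(−k_1 t) = e^(−0.309×1.280) = 0.6733; e^(−k_a t) = e^(−1.63×1.280) = 0.1241.
D = 11.30 × (0.6733 − 0.1241) + 3.92 × 0.1241 = 6.205 + 0.4866 = 6.691 mg/L.
DO = C_s − D = 9.04 − 6.691 = 2.349 mg/L.

DO ≈ 2.35 mg/L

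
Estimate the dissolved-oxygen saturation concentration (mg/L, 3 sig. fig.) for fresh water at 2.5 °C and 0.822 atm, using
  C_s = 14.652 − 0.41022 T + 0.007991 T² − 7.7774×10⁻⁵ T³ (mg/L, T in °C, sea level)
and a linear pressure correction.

At sea level: C_s = 14.652 − 0.41022×2.5 + 0.007991×2.5² − 7.7774×10⁻⁵×2.5³ = 13.68 mg/L.
Pressure correction: C_s' = 13.68 × 0.822 = 11.24 mg/L.

C_s ≈ 11.2 mg/L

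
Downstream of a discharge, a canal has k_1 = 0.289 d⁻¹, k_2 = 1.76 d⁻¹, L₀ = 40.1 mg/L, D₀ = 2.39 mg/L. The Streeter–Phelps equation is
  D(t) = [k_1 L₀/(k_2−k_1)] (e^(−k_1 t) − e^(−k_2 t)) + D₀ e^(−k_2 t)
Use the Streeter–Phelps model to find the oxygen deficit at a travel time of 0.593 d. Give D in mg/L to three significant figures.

k_1 L₀/(k_2−k_1) = 0.289×40.1/(1.76−0.289) = 11.59/1.471 = 7.878 mg/L.
e^(−k_1 t) = e^(−0.289×0.5930) = 0.8425; e^(−k_2 t) = e^(−1.76×0.5930) = 0.3522.
D = 7.878 × (0.8425 − 0.3522) + 2.39 × 0.3522 = 3.863 + 0.8417 = 4.705 mg/L.

D ≈ 4.70 mg/L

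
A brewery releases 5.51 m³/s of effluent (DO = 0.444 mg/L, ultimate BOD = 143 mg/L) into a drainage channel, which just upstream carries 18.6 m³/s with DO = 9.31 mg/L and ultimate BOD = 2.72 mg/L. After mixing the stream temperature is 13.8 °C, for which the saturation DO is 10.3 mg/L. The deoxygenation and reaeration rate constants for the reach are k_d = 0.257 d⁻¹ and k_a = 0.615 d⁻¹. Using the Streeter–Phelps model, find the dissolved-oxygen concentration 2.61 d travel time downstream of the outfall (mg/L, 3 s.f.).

DO ≈ 1.94 mg/L

Mixed DO = (18.6×9.31 + 5.51×0.444)/(18.6+5.51) = 175.6/24.11 = 7.284 mg/L.
Mixed L₀ = (18.6×2.72 + 5.51×143)/(24.11) = 838.5/24.11 = 34.78 mg/L.
Initial deficit D₀ = C_s − DO₀ = 10.3 − 7.284 = 3.016 mg/L.
D(2.61) = [0.257×34.78/(0.615−0.257)](e^(−0.257×2.61) − e^(−0.615×2.61)) + 3.016 e^(−0.615×2.61)
= 24.97 × (0.5113 − 0.2009) + 3.016 × 0.2009 = 8.357 mg/L.
DO = 10.3 − 8.357 = 1.943 mg/L.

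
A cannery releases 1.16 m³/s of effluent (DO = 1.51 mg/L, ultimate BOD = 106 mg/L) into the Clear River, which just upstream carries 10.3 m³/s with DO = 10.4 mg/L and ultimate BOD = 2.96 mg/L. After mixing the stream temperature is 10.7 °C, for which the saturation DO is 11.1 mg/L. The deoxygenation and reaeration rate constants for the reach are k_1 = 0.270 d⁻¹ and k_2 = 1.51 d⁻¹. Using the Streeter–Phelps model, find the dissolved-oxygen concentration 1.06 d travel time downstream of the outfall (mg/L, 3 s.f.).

DO ≈ 9.18 mg/L

Mixed DO = (10.3×10.4 + 1.16×1.51)/(10.3+1.16) = 108.9/11.46 = 9.500 mg/L.
Mixed L₀ = (10.3×2.96 + 1.16×106)/(11.46) = 153.4/11.46 = 13.39 mg/L.
Initial deficit D₀ = C_s − DO₀ = 11.1 − 9.500 = 1.600 mg/L.
D(1.06) = [0.270×13.39/(1.51−0.270)](e^(−0.270×1.06) − e^(−1.51×1.06)) + 1.600 e^(−1.51×1.06)
= 2.916 × (0.7511 − 0.2018) + 1.600 × 0.2018 = 1.924 mg/L.
DO = 11.1 − 1.924 = 9.176 mg/L.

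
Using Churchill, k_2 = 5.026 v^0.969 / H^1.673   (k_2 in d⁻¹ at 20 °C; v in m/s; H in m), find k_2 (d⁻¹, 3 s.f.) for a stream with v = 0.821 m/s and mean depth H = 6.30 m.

k_2 = 5.026 × 0.821^0.969 / 6.30^1.673 = 5.026 × 0.8260 / 21.74 = 0.1910 d⁻¹.

k_2 ≈ 0.191 d⁻¹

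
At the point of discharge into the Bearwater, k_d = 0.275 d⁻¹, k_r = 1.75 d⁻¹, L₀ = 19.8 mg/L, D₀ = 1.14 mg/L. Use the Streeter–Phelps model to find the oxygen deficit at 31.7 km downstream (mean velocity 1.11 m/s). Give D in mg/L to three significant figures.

Travel time t = x/v = 31.7 km / (1.11 m/s) = 31700 m / 1.11 m/s = 28560 s = 0.3305 d.
k_d L₀/(k_r−k_d) = 0.275×19.8/(1.75−0.275) = 5.445/1.475 = 3.692 mg/L.
e^(−k_d t) = e^(−0.275×0.3305) = 0.9131; e^(−k_r t) = e^(−1.75×0.3305) = 0.5608.
D = 3.692 × (0.9131 − 0.5608) + 1.14 × 0.5608 = 1.301 + 0.6393 = 1.940 mg/L.

D ≈ 1.94 mg/L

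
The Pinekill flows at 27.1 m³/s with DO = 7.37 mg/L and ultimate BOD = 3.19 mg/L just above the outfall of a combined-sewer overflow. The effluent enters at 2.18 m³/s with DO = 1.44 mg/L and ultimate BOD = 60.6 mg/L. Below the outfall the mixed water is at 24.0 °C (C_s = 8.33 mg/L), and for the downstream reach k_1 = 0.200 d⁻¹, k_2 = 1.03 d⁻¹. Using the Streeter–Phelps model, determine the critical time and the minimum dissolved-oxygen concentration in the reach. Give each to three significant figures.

t_c ≈ 0.155 d; minimum DO ≈ 6.92 mg/L

Mixed DO = (27.1×7.37 + 2.18×1.44)/(27.1+2.18) = 202.9/29.28 = 6.928 mg/L.
Mixed L₀ = (27.1×3.19 + 2.18×60.6)/(29.28) = 218.6/29.28 = 7.464 mg/L.
Initial deficit D₀ = C_s − DO₀ = 8.33 − 6.928 = 1.402 mg/L.
t_c = (1/0.8300) ln[(1.03/0.200)(1 − 1.402×0.8300/(0.200×7.464))] = 1.205 × ln(1.137) = 0.1548 d.
D_c = (0.200/1.03) × 7.464 × e^(−0.200×0.1548) = 0.1942 × 7.464 × 0.9695 = 1.405 mg/L.
Minimum DO = 8.33 − 1.405 = 6.925 mg/L.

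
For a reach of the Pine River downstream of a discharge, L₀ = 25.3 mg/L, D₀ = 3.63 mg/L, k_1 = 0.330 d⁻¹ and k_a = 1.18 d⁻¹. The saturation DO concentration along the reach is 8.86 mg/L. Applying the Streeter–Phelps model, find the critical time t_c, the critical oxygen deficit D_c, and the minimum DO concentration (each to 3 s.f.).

t_c ≈ 0.956 d; D_c ≈ 5.16 mg/L; min DO ≈ 3.70 mg/L

At the critical point dD/dt = 0, so k_1 L₀ e^(−k_1 t) = k_a D. Substituting D(t) from the Streeter–Phelps equation and solving for t gives
t_c = ln[(k_a/k_1)(1 − D₀(k_a−k_1)/(k_1 L₀))] / (k_a−k_1).
Here k_a−k_1 = 0.8500 d⁻¹ and 1 − D₀(k_a−k_1)/(k_1 L₀) = 1 − 3.63×0.8500/(0.330×25.3) = 0.6304, so
t_c = ln(3.576 × 0.6304) / 0.8500 = 0.8128 / 0.8500 = 0.9563 d.
L(t_c) = L₀ e^(−k_1 t_c) = 25.3 × 0.7294 = 18.45 mg/L, and at the critical point k_a D_c = k_1 L, so D_c = (0.330/1.18) × 18.45 = 5.161 mg/L.
Minimum DO = C_s − D_c = 8.86 − 5.161 = 3.699 mg/L.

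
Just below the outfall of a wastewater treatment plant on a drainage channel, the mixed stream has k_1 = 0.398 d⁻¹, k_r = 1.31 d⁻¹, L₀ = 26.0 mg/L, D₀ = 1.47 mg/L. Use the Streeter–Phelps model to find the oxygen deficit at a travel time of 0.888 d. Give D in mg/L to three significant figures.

D ≈ 4.88 mg/L

k_1 L₀/(k_r−k_1) = 0.398×26.0/(1.31−0.398) = 10.35/0.9120 = 11.35 mg/L.
e^(−k_1 t) = e^(−0.398×0.8880) = 0.7023; e^(−k_r t) = e^(−1.31×0.8880) = 0.3125.
D = 11.35 × (0.7023 − 0.3125) + 1.47 × 0.3125 = 4.423 + 0.4593 = 4.882 mg/L.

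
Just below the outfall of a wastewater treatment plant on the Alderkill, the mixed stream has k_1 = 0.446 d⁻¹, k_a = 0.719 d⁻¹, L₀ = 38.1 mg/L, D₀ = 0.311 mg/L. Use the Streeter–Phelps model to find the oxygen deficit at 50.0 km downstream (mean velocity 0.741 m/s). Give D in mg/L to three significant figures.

Travel time t = x/v = 50.0 km / (0.741 m/s) = 50000 m / 0.741 m/s = 67480 s = 0.7810 d.
k_1 L₀/(k_a−k_1) = 0.446×38.1/(0.719−0.446) = 16.99/0.2730 = 62.24 mg/L.
e^(−k_1 t) = e^(−0.446×0.7810) = 0.7059; e^(−k_a t) = e^(−0.719×0.7810) = 0.5703.
D = 62.24 × (0.7059 − 0.5703) + 0.311 × 0.5703 = 8.436 + 0.1774 = 8.614 mg/L.

D ≈ 8.61 mg/L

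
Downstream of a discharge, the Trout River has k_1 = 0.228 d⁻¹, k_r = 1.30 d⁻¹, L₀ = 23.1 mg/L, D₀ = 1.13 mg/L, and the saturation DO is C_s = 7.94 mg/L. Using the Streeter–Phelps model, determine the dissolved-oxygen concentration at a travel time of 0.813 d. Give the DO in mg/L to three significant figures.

k_1 L₀/(k_r−k_1) = 0.228×23.1/(1.30−0.228) = 5.267/1.072 = 4.913 mg/L.
e^(−k_1 t) = e^(−0.228×0.8130) = 0.8308; e^(−k_r t) = e^(−1.30×0.8130) = 0.3475.
D = 4.913 × (0.8308 − 0.3475) + 1.13 × 0.3475 = 2.374 + 0.3927 = 2.767 mg/L.
DO = C_s − D = 7.94 − 2.767 = 5.173 mg/L.

DO ≈ 5.17 mg/L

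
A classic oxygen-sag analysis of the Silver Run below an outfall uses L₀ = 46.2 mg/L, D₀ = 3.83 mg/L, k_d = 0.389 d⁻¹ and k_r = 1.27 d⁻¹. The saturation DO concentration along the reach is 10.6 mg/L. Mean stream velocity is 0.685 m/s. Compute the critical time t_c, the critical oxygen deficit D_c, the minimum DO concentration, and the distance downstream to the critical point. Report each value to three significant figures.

t_c ≈ 1.11 d; D_c ≈ 9.20 mg/L; min DO ≈ 1.40 mg/L; x_c ≈ 65.5 km

t_c = [1/(k_r−k_d)] ln[(k_r/k_d)(1 − D₀(k_r−k_d)/(k_d L₀))]
= [1/(1.27−0.389)] ln[(1.27/0.389)(1 − 3.83×0.8810/(0.389×46.2))]
= (1/0.8810) ln[3.265 × 0.8122] = 1.135 × ln(2.652) = 1.135 × 0.9752 = 1.107 d.
D_c = (k_d/k_r) L₀ e^(−k_d t_c) = (0.389/1.27) × 46.2 × e^(−0.389×1.107) = 0.3063 × 46.2 × 0.6501 = 9.200 mg/L.
Minimum DO = C_s − D_c = 10.6 − 9.200 = 1.400 mg/L.
x_c = v t_c = 0.685 m/s × 1.107 d × 86400 s/d = 65520 m ≈ 65.5 km.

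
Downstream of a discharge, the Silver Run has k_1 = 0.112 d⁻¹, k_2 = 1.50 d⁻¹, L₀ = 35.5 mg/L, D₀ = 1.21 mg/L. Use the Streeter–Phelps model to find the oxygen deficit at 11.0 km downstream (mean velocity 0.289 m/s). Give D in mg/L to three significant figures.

Travel time t = x/v = 11.0 km / (0.289 m/s) = 11000 m / 0.289 m/s = 38060 s = 0.4405 d.
k_1 L₀/(k_2−k_1) = 0.112×35.5/(1.50−0.112) = 3.976/1.388 = 2.865 mg/L.
e^(−k_1 t) = e^(−0.112×0.4405) = 0.9519; e^(−k_2 t) = e^(−1.50×0.4405) = 0.5164.
D = 2.865 × (0.9519 − 0.5164) + 1.21 × 0.5164 = 1.247 + 0.6249 = 1.872 mg/L.

D ≈ 1.87 mg/L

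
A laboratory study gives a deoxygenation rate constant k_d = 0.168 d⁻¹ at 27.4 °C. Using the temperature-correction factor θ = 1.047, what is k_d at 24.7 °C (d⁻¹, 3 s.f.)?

k_d(T₂) = k_d(T₁) · θ^(T₂−T₁) = 0.168 × 1.047^(24.7−27.4)
= 0.168 × 1.047^-2.70 = 0.168 × 0.8834 = 0.1484 d⁻¹.

k_d ≈ 0.148 d⁻¹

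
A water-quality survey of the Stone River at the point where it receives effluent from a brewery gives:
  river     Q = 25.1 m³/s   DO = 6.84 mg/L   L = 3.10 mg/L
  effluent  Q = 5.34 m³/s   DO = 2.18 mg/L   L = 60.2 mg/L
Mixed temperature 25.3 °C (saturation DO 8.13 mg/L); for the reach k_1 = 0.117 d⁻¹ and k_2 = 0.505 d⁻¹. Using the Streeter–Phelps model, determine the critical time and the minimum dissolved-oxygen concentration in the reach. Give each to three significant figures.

t_c ≈ 1.81 d; minimum DO ≈ 5.67 mg/L

Mixed DO = (25.1×6.84 + 5.34×2.18)/(25.1+5.34) = 183.3/30.44 = 6.023 mg/L.
Mixed L₀ = (25.1×3.10 + 5.34×60.2)/(30.44) = 399.3/30.44 = 13.12 mg/L.
Initial deficit D₀ = C_s − DO₀ = 8.13 − 6.023 = 2.107 mg/L.
t_c = (1/0.3880) ln[(0.505/0.117)(1 − 2.107×0.3880/(0.117×13.12))] = 2.577 × ln(2.016) = 1.808 d.
D_c = (0.117/0.505) × 13.12 × e^(−0.117×1.808) = 0.2317 × 13.12 × 0.8094 = 2.460 mg/L.
Minimum DO = 8.13 − 2.460 = 5.670 mg/L.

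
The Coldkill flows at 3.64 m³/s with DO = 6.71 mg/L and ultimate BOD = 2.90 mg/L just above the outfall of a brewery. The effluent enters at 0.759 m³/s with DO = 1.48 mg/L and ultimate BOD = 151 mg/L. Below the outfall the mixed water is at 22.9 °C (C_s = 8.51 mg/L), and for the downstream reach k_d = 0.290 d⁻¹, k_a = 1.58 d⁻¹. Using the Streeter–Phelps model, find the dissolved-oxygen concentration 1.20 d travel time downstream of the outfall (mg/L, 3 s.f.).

DO ≈ 4.55 mg/L

Mixed DO = (3.64×6.71 + 0.759×1.48)/(3.64+0.759) = 25.55/4.399 = 5.808 mg/L.
Mixed L₀ = (3.64×2.90 + 0.759×151)/(4.399) = 125.2/4.399 = 28.45 mg/L.
Initial deficit D₀ = C_s − DO₀ = 8.51 − 5.808 = 2.702 mg/L.
D(1.20) = [0.290×28.45/(1.58−0.290)](e^(−0.290×1.20) − e^(−1.58×1.20)) + 2.702 e^(−1.58×1.20)
= 6.396 × (0.7061 − 0.1502) + 2.702 × 0.1502 = 3.962 mg/L.
DO = 8.51 − 3.962 = 4.548 mg/L.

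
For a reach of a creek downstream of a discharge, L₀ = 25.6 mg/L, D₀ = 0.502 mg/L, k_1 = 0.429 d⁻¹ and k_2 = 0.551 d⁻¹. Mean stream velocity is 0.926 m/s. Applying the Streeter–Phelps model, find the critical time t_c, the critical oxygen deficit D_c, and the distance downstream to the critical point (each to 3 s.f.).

At the critical point dD/dt = 0, so k_1 L₀ e^(−k_1 t) = k_2 D. Substituting D(t) from the Streeter–Phelps equation and solving for t gives
t_c = ln[(k_2/k_1)(1 − D₀(k_2−k_1)/(k_1 L₀))] / (k_2−k_1).
Here k_2−k_1 = 0.1220 d⁻¹ and 1 − D₀(k_2−k_1)/(k_1 L₀) = 1 − 0.502×0.1220/(0.429×25.6) = 0.9944, so
t_c = ln(1.284 × 0.9944) / 0.1220 = 0.2447 / 0.1220 = 2.006 d.
D_c = (k_1/k_2) L₀ e^(−k_1 t_c) = (0.429/0.551) × 25.6 × e^(−0.429×2.006) = 0.7786 × 25.6 × 0.4230 = 8.431 mg/L.
x_c = v t_c = 0.926 m/s × 2.006 d × 86400 s/d = 160500 m ≈ 160 km.

t_c ≈ 2.01 d; D_c ≈ 8.43 mg/L; x_c ≈ 160 km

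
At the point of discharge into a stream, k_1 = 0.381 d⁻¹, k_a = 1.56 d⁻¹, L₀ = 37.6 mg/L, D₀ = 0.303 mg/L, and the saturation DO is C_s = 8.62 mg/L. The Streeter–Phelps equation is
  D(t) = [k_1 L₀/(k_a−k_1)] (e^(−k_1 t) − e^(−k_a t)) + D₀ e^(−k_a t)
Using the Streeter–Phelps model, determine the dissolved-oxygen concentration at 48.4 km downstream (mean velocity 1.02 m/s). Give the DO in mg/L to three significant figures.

DO ≈ 3.79 mg/L

Travel time t = x/v = 48.4 km / (1.02 m/s) = 48400 m / 1.02 m/s = 47450 s = 0.5492 d.
k_1 L₀/(k_a−k_1) = 0.381×37.6/(1.56−0.381) = 14.33/1.179 = 12.15 mg/L.
e^(−k_1 t) = e^(−0.381×0.5492) = 0.8112; e^(−k_a t) = e^(−1.56×0.5492) = 0.4245.
D = 12.15 × (0.8112 − 0.4245) + 0.303 × 0.4245 = 4.698 + 0.1286 = 4.827 mg/L.
DO = C_s − D = 8.62 − 4.827 = 3.793 mg/L.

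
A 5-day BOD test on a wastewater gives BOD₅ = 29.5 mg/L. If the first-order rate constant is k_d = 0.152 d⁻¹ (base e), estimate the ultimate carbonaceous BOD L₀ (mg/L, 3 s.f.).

BOD₅ = L₀(1 − e^(−5k_d)) ⇒ L₀ = BOD₅ / (1 − e^(−5×0.152))
= 29.5 / (1 − 0.4677) = 29.5 / 0.5323 = 55.42 mg/L.

L₀ ≈ 55.4 mg/L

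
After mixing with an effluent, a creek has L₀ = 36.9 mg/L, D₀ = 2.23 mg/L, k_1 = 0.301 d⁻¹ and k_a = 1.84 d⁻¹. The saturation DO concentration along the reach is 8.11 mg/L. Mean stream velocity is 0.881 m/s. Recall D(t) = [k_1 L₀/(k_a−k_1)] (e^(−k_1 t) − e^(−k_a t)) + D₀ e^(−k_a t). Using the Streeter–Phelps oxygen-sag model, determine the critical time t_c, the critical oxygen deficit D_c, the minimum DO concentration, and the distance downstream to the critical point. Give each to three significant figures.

With k_a/k_1 = 6.113 and 1 − D₀(k_a−k_1)/(k_1 L₀) = 0.6910,
t_c = ln(6.113 × 0.6910) / (1.84 − 0.301) = ln(4.224) / 1.539 = 1.441/1.539 = 0.9362 d.
D_c = (k_1/k_a) L₀ e^(−k_1 t_c) = (0.301/1.84) × 36.9 × e^(−0.301×0.9362) = 0.1636 × 36.9 × 0.7544 = 4.554 mg/L.
Minimum DO = C_s − D_c = 8.11 − 4.554 = 3.556 mg/L.
x_c = v t_c = 0.881 m/s × 0.9362 d × 86400 s/d = 71260 m ≈ 71.3 km.

t_c ≈ 0.936 d; D_c ≈ 4.55 mg/L; min DO ≈ 3.56 mg/L; x_c ≈ 71.3 km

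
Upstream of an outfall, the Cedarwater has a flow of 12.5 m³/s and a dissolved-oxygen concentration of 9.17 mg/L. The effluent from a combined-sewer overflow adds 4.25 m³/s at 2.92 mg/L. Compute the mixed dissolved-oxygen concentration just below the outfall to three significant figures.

7.58 mg/L

Flow-weighted mixing: C = (Q_r C_r + Q_w C_w)/(Q_r + Q_w)
= (12.5×9.17 + 4.25×2.92)/(12.5 + 4.25) = 127.0/16.75 = 7.584 mg/L.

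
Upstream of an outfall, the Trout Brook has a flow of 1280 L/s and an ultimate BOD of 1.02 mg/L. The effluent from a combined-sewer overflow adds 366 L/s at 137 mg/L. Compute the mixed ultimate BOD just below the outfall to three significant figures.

Flow-weighted mixing: C = (Q_r C_r + Q_w C_w)/(Q_r + Q_w)
= (1280×1.02 + 366×137)/(1280 + 366) = 51450/1646 = 31.26 mg/L.

31.3 mg/L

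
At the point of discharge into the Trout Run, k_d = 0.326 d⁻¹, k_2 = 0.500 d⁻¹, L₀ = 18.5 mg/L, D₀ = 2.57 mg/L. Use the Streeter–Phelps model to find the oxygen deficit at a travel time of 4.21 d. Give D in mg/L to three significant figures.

D ≈ 4.88 mg/L

k_d L₀/(k_2−k_d) = 0.326×18.5/(0.500−0.326) = 6.031/0.1740 = 34.66 mg/L.
e^(−k_d t) = e^(−0.326×4.210) = 0.2535; e^(−k_2 t) = e^(−0.500×4.210) = 0.1218.
D = 34.66 × (0.2535 − 0.1218) + 2.57 × 0.1218 = 4.563 + 0.3131 = 4.876 mg/L.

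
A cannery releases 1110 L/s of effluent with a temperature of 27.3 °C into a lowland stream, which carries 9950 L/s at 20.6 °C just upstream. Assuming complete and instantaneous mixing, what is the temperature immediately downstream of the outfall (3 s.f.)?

21.3 °C

Flow-weighted mixing: C = (Q_r C_r + Q_w C_w)/(Q_r + Q_w)
= (9950×20.6 + 1110×27.3)/(9950 + 1110) = 235300/11060 = 21.27 °C.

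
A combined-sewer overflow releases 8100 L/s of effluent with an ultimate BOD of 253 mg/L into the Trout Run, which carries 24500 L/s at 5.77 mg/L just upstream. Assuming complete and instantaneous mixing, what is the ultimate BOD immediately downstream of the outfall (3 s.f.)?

Flow-weighted mixing: C = (Q_r C_r + Q_w C_w)/(Q_r + Q_w)
= (24500×5.77 + 8100×253)/(24500 + 8100) = 2.191×10^6/32600 = 67.20 mg/L.

67.2 mg/L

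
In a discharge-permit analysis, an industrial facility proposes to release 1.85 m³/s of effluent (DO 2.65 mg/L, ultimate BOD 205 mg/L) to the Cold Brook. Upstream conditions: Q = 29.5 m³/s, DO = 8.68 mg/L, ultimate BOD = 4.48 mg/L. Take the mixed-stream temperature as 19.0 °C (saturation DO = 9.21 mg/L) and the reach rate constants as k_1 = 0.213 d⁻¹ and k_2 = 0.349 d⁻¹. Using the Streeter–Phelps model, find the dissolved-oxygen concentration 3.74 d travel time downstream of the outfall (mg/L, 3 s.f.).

Mixed DO = (29.5×8.68 + 1.85×2.65)/(29.5+1.85) = 261.0/31.35 = 8.324 mg/L.
Mixed L₀ = (29.5×4.48 + 1.85×205)/(31.35) = 511.4/31.35 = 16.31 mg/L.
Initial deficit D₀ = C_s − DO₀ = 9.21 − 8.324 = 0.8858 mg/L.
D(3.74) = [0.213×16.31/(0.349−0.213)](e^(−0.213×3.74) − e^(−0.349×3.74)) + 0.8858 e^(−0.349×3.74)
= 25.55 × (0.4509 − 0.2711) + 0.8858 × 0.2711 = 4.833 mg/L.
DO = 9.21 − 4.833 = 4.377 mg/L.

DO ≈ 4.38 mg/L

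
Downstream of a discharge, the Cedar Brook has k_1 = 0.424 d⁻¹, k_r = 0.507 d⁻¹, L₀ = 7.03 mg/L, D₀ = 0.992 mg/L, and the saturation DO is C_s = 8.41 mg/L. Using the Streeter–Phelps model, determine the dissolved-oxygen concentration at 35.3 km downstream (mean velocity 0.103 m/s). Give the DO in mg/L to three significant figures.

DO ≈ 6.40 mg/L

Travel time t = x/v = 35.3 km / (0.103 m/s) = 35300 m / 0.103 m/s = 342700 s = 3.967 d.
k_1 L₀/(k_r−k_1) = 0.424×7.03/(0.507−0.424) = 2.981/0.08300 = 35.91 mg/L.
e^(−k_1 t) = e^(−0.424×3.967) = 0.1860; e^(−k_r t) = e^(−0.507×3.967) = 0.1338.
D = 35.91 × (0.1860 − 0.1338) + 0.992 × 0.1338 = 1.874 + 0.1328 = 2.007 mg/L.
DO = C_s − D = 8.41 − 2.007 = 6.403 mg/L.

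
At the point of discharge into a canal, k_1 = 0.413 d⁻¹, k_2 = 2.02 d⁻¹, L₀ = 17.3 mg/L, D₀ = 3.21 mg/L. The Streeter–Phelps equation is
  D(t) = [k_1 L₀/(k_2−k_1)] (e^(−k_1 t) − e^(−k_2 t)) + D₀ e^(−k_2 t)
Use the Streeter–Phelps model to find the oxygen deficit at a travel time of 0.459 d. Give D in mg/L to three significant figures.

k_1 L₀/(k_2−k_1) = 0.413×17.3/(2.02−0.413) = 7.145/1.607 = 4.446 mg/L.
e^(−k_1 t) = e^(−0.413×0.4590) = 0.8273; e^(−k_2 t) = e^(−2.02×0.4590) = 0.3957.
D = 4.446 × (0.8273 − 0.3957) + 3.21 × 0.3957 = 1.919 + 1.270 = 3.189 mg/L.

D ≈ 3.19 mg/L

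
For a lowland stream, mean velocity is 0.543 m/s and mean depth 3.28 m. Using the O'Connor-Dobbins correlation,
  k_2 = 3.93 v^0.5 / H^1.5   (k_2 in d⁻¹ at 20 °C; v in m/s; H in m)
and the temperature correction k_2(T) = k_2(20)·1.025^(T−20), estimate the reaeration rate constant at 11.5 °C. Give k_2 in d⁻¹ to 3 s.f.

k_2 ≈ 0.395 d⁻¹

k_2(20) = 3.93 × 0.543^0.5 / 3.28^1.5 = 3.93 × 0.7369 / 5.940 = 0.4875 d⁻¹.
k_2(11.5) = 0.4875 × 1.025^(11.5−20) = 0.4875 × 0.8107 = 0.3952 d⁻¹.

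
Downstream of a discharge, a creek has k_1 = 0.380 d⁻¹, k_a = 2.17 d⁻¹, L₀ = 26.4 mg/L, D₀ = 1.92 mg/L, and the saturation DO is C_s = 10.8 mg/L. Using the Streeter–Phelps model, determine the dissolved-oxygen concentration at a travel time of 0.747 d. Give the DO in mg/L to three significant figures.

k_1 L₀/(k_a−k_1) = 0.380×26.4/(2.17−0.380) = 10.03/1.790 = 5.604 mg/L.
e^(−k_1 t) = e^(−0.380×0.7470) = 0.7529; e^(−k_a t) = e^(−2.17×0.7470) = 0.1977.
D = 5.604 × (0.7529 − 0.1977) + 1.92 × 0.1977 = 3.111 + 0.3796 = 3.491 mg/L.
DO = C_s − D = 10.8 − 3.491 = 7.309 mg/L.

DO ≈ 7.31 mg/L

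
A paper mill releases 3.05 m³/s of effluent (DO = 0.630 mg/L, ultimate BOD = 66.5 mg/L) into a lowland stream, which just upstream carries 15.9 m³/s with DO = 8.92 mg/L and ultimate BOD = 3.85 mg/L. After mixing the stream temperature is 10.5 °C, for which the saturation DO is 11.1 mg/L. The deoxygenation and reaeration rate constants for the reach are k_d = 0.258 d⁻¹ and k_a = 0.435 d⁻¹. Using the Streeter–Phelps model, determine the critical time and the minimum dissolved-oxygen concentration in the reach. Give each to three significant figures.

Mixed DO = (15.9×8.92 + 3.05×0.630)/(15.9+3.05) = 143.7/18.95 = 7.586 mg/L.
Mixed L₀ = (15.9×3.85 + 3.05×66.5)/(18.95) = 264.0/18.95 = 13.93 mg/L.
Initial deficit D₀ = C_s − DO₀ = 11.1 − 7.586 = 3.514 mg/L.
t_c = (1/0.1770) ln[(0.435/0.258)(1 − 3.514×0.1770/(0.258×13.93))] = 5.650 × ln(1.394) = 1.878 d.
D_c = (0.258/0.435) × 13.93 × e^(−0.258×1.878) = 0.5931 × 13.93 × 0.6160 = 5.091 mg/L.
Minimum DO = 11.1 − 5.091 = 6.009 mg/L.

t_c ≈ 1.88 d; minimum DO ≈ 6.01 mg/L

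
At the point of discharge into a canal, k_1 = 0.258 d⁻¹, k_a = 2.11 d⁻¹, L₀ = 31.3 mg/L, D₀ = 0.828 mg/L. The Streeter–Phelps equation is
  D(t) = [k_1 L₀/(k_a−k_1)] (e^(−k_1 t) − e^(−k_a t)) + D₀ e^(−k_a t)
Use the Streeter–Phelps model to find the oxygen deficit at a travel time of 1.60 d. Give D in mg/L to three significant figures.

k_1 L₀/(k_a−k_1) = 0.258×31.3/(2.11−0.258) = 8.075/1.852 = 4.360 mg/L.
e^(−k_1 t) = e^(−0.258×1.600) = 0.6618; e^(−k_a t) = e^(−2.11×1.600) = 0.03418.
D = 4.360 × (0.6618 − 0.03418) + 0.828 × 0.03418 = 2.737 + 0.02830 = 2.765 mg/L.

D ≈ 2.76 mg/L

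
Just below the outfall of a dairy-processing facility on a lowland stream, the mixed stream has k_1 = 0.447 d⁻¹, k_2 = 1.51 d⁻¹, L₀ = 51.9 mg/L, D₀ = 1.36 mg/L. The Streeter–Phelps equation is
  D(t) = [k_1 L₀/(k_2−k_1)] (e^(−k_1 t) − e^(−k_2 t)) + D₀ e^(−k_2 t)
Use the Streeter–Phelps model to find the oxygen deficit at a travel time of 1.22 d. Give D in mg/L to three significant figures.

D ≈ 9.41 mg/L

k_1 L₀/(k_2−k_1) = 0.447×51.9/(1.51−0.447) = 23.20/1.063 = 21.82 mg/L.
e^(−k_1 t) = e^(−0.447×1.220) = 0.5796; e^(−k_2 t) = e^(−1.51×1.220) = 0.1585.
D = 21.82 × (0.5796 − 0.1585) + 1.36 × 0.1585 = 9.192 + 0.2155 = 9.407 mg/L.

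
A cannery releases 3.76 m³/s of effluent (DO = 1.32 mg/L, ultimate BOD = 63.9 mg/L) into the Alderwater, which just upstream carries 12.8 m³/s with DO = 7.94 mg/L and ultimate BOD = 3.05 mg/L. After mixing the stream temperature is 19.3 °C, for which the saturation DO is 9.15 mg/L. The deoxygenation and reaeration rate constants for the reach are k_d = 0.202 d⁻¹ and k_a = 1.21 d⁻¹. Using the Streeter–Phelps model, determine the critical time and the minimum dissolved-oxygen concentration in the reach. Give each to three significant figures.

Mixed DO = (12.8×7.94 + 3.76×1.32)/(12.8+3.76) = 106.6/16.56 = 6.437 mg/L.
Mixed L₀ = (12.8×3.05 + 3.76×63.9)/(16.56) = 279.3/16.56 = 16.87 mg/L.
Initial deficit D₀ = C_s − DO₀ = 9.15 − 6.437 = 2.713 mg/L.
t_c = (1/1.008) ln[(1.21/0.202)(1 − 2.713×1.008/(0.202×16.87))] = 0.9921 × ln(1.182) = 0.1657 d.
D_c = (0.202/1.21) × 16.87 × e^(−0.202×0.1657) = 0.1669 × 16.87 × 0.9671 = 2.723 mg/L.
Minimum DO = 9.15 − 2.723 = 6.427 mg/L.

t_c ≈ 0.166 d; minimum DO ≈ 6.43 mg/L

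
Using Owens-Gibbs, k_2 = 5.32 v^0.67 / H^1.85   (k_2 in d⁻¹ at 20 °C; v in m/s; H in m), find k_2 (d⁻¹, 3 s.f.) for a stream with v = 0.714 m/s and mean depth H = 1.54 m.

k_2 ≈ 1.91 d⁻¹

k_2 = 5.32 × 0.714^0.67 / 1.54^1.85 = 5.32 × 0.7980 / 2.223 = 1.910 d⁻¹.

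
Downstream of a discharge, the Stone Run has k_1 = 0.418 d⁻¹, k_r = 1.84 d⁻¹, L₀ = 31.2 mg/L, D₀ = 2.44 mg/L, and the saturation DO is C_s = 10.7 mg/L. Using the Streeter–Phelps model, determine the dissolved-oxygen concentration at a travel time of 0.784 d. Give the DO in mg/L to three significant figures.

DO ≈ 5.68 mg/L

k_1 L₀/(k_r−k_1) = 0.418×31.2/(1.84−0.418) = 13.04/1.422 = 9.171 mg/L.
e^(−k_1 t) = e^(−0.418×0.7840) = 0.7206; e^(−k_r t) = e^(−1.84×0.7840) = 0.2363.
D = 9.171 × (0.7206 − 0.2363) + 2.44 × 0.2363 = 4.441 + 0.5766 = 5.018 mg/L.
DO = C_s − D = 10.7 − 5.018 = 5.682 mg/L.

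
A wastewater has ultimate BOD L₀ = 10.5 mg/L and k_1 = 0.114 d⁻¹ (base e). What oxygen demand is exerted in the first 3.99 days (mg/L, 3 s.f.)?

y_t = L₀(1 − e^(−k_1 t)) = 10.5 × (1 − e^(−0.114×3.99))
= 10.5 × (1 − 0.6345) = 10.5 × 0.3655 = 3.837 mg/L.

y ≈ 3.84 mg/L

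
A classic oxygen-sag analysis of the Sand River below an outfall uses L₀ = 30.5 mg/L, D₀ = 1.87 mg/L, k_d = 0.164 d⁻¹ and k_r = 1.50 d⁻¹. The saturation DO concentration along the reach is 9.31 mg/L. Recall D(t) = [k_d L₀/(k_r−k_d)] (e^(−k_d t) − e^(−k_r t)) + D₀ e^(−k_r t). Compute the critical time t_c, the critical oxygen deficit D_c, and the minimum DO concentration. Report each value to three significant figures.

t_c = [1/(k_r−k_d)] ln[(k_r/k_d)(1 − D₀(k_r−k_d)/(k_d L₀))]
= [1/(1.50−0.164)] ln[(1.50/0.164)(1 − 1.87×1.336/(0.164×30.5))]
= (1/1.336) ln[9.146 × 0.5005] = 0.7485 × ln(4.578) = 0.7485 × 1.521 = 1.139 d.
L(t_c) = L₀ e^(−k_d t_c) = 30.5 × 0.8297 = 25.30 mg/L, and at the critical point k_r D_c = k_d L, so D_c = (0.164/1.50) × 25.30 = 2.767 mg/L.
Minimum DO = C_s − D_c = 9.31 − 2.767 = 6.543 mg/L.

t_c ≈ 1.14 d; D_c ≈ 2.77 mg/L; min DO ≈ 6.54 mg/L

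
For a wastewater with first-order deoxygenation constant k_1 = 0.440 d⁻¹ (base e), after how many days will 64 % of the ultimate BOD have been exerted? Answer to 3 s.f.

t ≈ 2.32 d

y/L₀ = 1 − e^(−k_1 t) = 0.64 ⇒ e^(−k_1 t) = 0.360
t = −ln(0.360) / 0.440 = 1.022 / 0.440 = 2.322 d.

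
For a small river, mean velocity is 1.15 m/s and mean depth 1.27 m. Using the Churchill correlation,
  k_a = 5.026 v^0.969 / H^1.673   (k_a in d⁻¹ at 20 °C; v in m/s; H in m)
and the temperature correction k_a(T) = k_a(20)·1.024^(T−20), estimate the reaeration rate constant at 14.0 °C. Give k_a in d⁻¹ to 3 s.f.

k_a(20) = 5.026 × 1.15^0.969 / 1.27^1.673 = 5.026 × 1.145 / 1.492 = 3.858 d⁻¹.
k_a(14.0) = 3.858 × 1.024^(14.0−20) = 3.858 × 0.8674 = 3.346 d⁻¹.

k_a ≈ 3.35 d⁻¹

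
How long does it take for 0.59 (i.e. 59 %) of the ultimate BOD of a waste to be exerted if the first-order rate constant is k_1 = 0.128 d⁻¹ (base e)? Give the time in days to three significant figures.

y/L₀ = 1 − e^(−k_1 t) = 0.59 ⇒ e^(−k_1 t) = 0.410
t = −ln(0.410) / 0.128 = 0.8916 / 0.128 = 6.966 d.

t ≈ 6.97 d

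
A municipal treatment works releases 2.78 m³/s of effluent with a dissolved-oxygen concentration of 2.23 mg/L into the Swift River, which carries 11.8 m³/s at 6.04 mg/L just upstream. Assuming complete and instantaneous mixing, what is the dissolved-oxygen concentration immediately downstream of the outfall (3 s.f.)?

5.31 mg/L

Flow-weighted mixing: C = (Q_r C_r + Q_w C_w)/(Q_r + Q_w)
= (11.8×6.04 + 2.78×2.23)/(11.8 + 2.78) = 77.47/14.58 = 5.314 mg/L.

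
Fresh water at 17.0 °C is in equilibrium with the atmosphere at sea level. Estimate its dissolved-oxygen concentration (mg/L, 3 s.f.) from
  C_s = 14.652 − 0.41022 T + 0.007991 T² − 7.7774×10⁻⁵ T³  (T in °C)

C_s ≈ 9.61 mg/L

C_s = 14.652 − 0.41022×17.0 + 0.007991×17.0² − 7.7774×10⁻⁵×17.0³ = 9.606 mg/L.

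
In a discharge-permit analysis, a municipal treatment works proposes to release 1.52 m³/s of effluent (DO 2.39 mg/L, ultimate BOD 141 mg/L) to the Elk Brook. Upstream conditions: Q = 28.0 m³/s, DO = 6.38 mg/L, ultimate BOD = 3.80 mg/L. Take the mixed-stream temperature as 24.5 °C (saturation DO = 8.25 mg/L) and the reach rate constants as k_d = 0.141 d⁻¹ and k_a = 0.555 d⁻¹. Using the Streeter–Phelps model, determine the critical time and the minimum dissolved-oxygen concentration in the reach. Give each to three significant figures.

t_c ≈ 1.32 d; minimum DO ≈ 5.96 mg/L

Mixed DO = (28.0×6.38 + 1.52×2.39)/(28.0+1.52) = 182.3/29.52 = 6.175 mg/L.
Mixed L₀ = (28.0×3.80 + 1.52×141)/(29.52) = 320.7/29.52 = 10.86 mg/L.
Initial deficit D₀ = C_s − DO₀ = 8.25 − 6.175 = 2.075 mg/L.
t_c = (1/0.4140) ln[(0.555/0.141)(1 − 2.075×0.4140/(0.141×10.86))] = 2.415 × ln(1.728) = 1.322 d.
D_c = (0.141/0.555) × 10.86 × e^(−0.141×1.322) = 0.2541 × 10.86 × 0.8300 = 2.291 mg/L.
Minimum DO = 8.25 − 2.291 = 5.959 mg/L.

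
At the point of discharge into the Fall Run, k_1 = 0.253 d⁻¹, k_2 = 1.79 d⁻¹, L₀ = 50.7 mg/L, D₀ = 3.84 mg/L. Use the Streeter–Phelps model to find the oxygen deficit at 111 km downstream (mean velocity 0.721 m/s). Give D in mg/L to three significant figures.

Travel time t = x/v = 111 km / (0.721 m/s) = 111000 m / 0.721 m/s = 154000 s = 1.782 d.
k_1 L₀/(k_2−k_1) = 0.253×50.7/(1.79−0.253) = 12.83/1.537 = 8.346 mg/L.
e^(−k_1 t) = e^(−0.253×1.782) = 0.6371; e^(−k_2 t) = e^(−1.79×1.782) = 0.04119.
D = 8.346 × (0.6371 − 0.04119) + 3.84 × 0.04119 = 4.973 + 0.1582 = 5.131 mg/L.

D ≈ 5.13 mg/L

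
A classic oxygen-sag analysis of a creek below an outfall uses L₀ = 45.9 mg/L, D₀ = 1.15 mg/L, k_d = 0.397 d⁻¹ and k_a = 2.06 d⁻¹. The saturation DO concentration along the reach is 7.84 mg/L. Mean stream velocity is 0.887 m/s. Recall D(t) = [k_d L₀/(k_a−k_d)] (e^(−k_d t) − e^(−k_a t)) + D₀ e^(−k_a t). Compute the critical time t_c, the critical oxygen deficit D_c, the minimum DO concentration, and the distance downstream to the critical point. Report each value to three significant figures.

t_c = [1/(k_a−k_d)] ln[(k_a/k_d)(1 − D₀(k_a−k_d)/(k_d L₀))]
= [1/(2.06−0.397)] ln[(2.06/0.397)(1 − 1.15×1.663/(0.397×45.9))]
= (1/1.663) ln[5.189 × 0.8950] = 0.6013 × ln(4.644) = 0.6013 × 1.536 = 0.9234 d.
D_c = (k_d/k_a) L₀ e^(−k_d t_c) = (0.397/2.06) × 45.9 × e^(−0.397×0.9234) = 0.1927 × 45.9 × 0.6931 = 6.131 mg/L.
Minimum DO = C_s − D_c = 7.84 − 6.131 = 1.709 mg/L.
x_c = v t_c = 0.887 m/s × 0.9234 d × 86400 s/d = 70770 m ≈ 70.8 km.

t_c ≈ 0.923 d; D_c ≈ 6.13 mg/L; min DO ≈ 1.71 mg/L; x_c ≈ 70.8 km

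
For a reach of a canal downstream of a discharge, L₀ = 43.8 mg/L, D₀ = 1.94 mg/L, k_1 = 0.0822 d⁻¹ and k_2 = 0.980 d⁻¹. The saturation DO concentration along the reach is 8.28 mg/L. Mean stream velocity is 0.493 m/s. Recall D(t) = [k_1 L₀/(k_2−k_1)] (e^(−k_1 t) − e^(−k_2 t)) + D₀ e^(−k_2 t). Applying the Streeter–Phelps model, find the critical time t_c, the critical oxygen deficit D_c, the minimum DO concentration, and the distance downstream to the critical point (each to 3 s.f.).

At the critical point dD/dt = 0, so k_1 L₀ e^(−k_1 t) = k_2 D. Substituting D(t) from the Streeter–Phelps equation and solving for t gives
t_c = ln[(k_2/k_1)(1 − D₀(k_2−k_1)/(k_1 L₀))] / (k_2−k_1).
Here k_2−k_1 = 0.8978 d⁻¹ and 1 − D₀(k_2−k_1)/(k_1 L₀) = 1 − 1.94×0.8978/(0.0822×43.8) = 0.5162, so
t_c = ln(11.92 × 0.5162) / 0.8978 = 1.817 / 0.8978 = 2.024 d.
L(t_c) = L₀ e^(−k_1 t_c) = 43.8 × 0.8467 = 37.09 mg/L, and at the critical point k_2 D_c = k_1 L, so D_c = (0.0822/0.980) × 37.09 = 3.111 mg/L.
Minimum DO = C_s − D_c = 8.28 − 3.111 = 5.169 mg/L.
x_c = v t_c = 0.493 m/s × 2.024 d × 86400 s/d = 86220 m ≈ 86.2 km.

t_c ≈ 2.02 d; D_c ≈ 3.11 mg/L; min DO ≈ 5.17 mg/L; x_c ≈ 86.2 km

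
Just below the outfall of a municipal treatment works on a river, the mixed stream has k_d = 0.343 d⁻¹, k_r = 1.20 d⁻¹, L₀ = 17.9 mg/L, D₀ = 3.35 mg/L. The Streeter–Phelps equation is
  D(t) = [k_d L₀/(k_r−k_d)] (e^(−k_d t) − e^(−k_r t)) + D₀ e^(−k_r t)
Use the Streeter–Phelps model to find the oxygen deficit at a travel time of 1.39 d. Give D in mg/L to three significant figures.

k_d L₀/(k_r−k_d) = 0.343×17.9/(1.20−0.343) = 6.140/0.8570 = 7.164 mg/L.
e^(−k_d t) = e^(−0.343×1.390) = 0.6208; e^(−k_r t) = e^(−1.20×1.390) = 0.1886.
D = 7.164 × (0.6208 − 0.1886) + 3.35 × 0.1886 = 3.096 + 0.6319 = 3.728 mg/L.

D ≈ 3.73 mg/L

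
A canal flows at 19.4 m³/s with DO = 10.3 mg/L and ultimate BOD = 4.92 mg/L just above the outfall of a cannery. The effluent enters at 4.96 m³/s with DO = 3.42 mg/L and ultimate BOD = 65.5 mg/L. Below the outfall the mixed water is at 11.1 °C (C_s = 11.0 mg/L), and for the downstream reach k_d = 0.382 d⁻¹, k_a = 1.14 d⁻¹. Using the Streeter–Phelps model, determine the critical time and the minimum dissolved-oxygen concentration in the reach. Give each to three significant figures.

t_c ≈ 1.08 d; minimum DO ≈ 7.17 mg/L

Mixed DO = (19.4×10.3 + 4.96×3.42)/(19.4+4.96) = 216.8/24.36 = 8.899 mg/L.
Mixed L₀ = (19.4×4.92 + 4.96×65.5)/(24.36) = 420.3/24.36 = 17.25 mg/L.
Initial deficit D₀ = C_s − DO₀ = 11.0 − 8.899 = 2.101 mg/L.
t_c = (1/0.7580) ln[(1.14/0.382)(1 − 2.101×0.7580/(0.382×17.25))] = 1.319 × ln(2.263) = 1.078 d.
D_c = (0.382/1.14) × 17.25 × e^(−0.382×1.078) = 0.3351 × 17.25 × 0.6626 = 3.831 mg/L.
Minimum DO = 11.0 − 3.831 = 7.169 mg/L.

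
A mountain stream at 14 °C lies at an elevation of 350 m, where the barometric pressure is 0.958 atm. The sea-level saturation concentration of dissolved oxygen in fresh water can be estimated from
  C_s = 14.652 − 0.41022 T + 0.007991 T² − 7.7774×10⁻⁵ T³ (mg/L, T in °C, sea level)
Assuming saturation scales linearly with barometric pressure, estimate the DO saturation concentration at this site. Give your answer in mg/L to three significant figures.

At sea level: C_s = 14.652 − 0.41022×14 + 0.007991×14² − 7.7774×10⁻⁵×14³ = 10.26 mg/L.
Pressure correction: C_s' = 10.26 × 0.958 = 9.831 mg/L.

C_s ≈ 9.83 mg/L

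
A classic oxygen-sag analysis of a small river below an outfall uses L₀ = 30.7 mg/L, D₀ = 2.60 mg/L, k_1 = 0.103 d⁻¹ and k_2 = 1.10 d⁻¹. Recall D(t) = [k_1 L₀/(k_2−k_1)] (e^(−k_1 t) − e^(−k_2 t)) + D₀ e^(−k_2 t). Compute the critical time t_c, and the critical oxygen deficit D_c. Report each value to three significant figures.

t_c = [1/(k_2−k_1)] ln[(k_2/k_1)(1 − D₀(k_2−k_1)/(k_1 L₀))]
= [1/(1.10−0.103)] ln[(1.10/0.103)(1 − 2.60×0.9970/(0.103×30.7))]
= (1/0.9970) ln[10.68 × 0.1802] = 1.003 × ln(1.925) = 1.003 × 0.6548 = 0.6568 d.
D_c = (k_1/k_2) L₀ e^(−k_1 t_c) = (0.103/1.10) × 30.7 × e^(−0.103×0.6568) = 0.09364 × 30.7 × 0.9346 = 2.687 mg/L.

t_c ≈ 0.657 d; D_c ≈ 2.69 mg/L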